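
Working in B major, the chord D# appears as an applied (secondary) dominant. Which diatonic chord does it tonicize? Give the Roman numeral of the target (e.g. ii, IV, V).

vi

The chord is a major triad on D#.
A dominant resolves down a perfect fifth: D# → G#. In B major, G# is scale degree 6, i.e. vi.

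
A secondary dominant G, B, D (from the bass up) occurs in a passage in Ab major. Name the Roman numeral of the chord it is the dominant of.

The chord is a major triad on G.
A dominant resolves down a perfect fifth: G → C. In Ab major, C is scale degree 3, i.e. iii.

iii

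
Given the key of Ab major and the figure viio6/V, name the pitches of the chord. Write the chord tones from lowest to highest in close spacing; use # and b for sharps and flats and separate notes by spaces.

viio6/V is a secondary leading-tone chord. The target V is Eb in Ab major; the applied chord is rooted a semitone below, on D.
Building a diminished triad on D gives D-F-Ab.
With the 6 figure the chord is in first inversion; from the bass F upward in close position it reads F-Ab-D.

F Ab D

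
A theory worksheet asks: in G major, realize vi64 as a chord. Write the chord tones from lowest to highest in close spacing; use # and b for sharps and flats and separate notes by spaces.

B E G

In G major, scale degree 6 is E, and the diatonic chord built there is a minor triad.
Stacking thirds from E gives E-G-B.
The figured bass 64 indicates second inversion, placing the fifth (B) in the bass: B-E-G.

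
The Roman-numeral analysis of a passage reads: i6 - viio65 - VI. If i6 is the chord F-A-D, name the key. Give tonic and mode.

The chord Dm/F is a minor triad rooted on D; its label is i6.
If D is scale degree 1 and the mode makes that degree carry a minor triad, the tonic is D and the mode is minor.

D minor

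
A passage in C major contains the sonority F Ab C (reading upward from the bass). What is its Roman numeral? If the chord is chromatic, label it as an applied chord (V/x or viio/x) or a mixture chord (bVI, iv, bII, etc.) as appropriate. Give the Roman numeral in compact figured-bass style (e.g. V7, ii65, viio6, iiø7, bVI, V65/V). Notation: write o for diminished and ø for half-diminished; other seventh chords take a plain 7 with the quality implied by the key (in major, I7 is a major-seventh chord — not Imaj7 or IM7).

The pitches F-Ab-C form a minor triad rooted on F.
F is the fourth degree of C major. This is the minor subdominant, borrowed from the parallel minor.

iv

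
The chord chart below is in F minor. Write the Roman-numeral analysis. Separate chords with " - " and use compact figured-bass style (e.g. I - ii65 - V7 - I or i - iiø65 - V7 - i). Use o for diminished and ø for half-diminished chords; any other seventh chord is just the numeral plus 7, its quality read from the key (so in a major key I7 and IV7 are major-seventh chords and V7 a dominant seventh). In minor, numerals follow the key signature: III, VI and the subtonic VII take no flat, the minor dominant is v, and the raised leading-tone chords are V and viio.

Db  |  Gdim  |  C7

VI - iio - V7

Db has root Db, degree 6 in F minor, so VI.
Gdim: root G is the supertonic; diminished triad there is iio.
C7 has root C, degree 5 in F minor, so V7.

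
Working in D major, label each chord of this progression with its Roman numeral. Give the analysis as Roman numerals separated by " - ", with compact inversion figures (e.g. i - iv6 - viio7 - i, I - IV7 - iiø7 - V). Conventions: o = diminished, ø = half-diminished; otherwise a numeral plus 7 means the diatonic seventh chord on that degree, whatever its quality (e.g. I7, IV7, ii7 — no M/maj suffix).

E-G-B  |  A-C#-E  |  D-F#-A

E-G-B: root E is the supertonic; minor triad there is ii.
A-C#-E has root A, degree 5 in D major, so V.
D-F#-A: root D is the tonic; major triad there is I.

ii - V - I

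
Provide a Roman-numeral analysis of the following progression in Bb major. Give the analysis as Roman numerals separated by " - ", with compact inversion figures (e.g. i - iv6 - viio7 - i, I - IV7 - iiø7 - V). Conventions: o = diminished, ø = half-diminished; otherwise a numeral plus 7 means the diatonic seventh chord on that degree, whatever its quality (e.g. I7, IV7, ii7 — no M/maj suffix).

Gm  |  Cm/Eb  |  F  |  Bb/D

Gm has root G, degree 6 in Bb major, so vi.
Cm/Eb has root C, degree 2 in Bb major, so ii6.
F: root F is the dominant; major triad there is V.
Bb/D has root Bb, degree 1 in Bb major, so I6.

vi - ii6 - V - I6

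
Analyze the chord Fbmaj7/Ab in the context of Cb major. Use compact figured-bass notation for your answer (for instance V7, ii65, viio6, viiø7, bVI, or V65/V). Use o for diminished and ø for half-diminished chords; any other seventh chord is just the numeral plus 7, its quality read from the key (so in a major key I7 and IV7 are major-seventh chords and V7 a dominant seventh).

IV65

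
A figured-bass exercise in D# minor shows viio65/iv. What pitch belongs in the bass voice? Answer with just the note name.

A#

The applied chord viio65/iv is rooted on F##: F##-A#-C#-E.
The figure 65 means first inversion — the third is in the bass.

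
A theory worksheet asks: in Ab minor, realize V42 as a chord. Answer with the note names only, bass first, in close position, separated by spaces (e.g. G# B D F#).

In Ab minor, scale degree 5 is Eb. The dominant is major (leading tone raised), so V is a dominant seventh chord.
That chord is spelled Eb-G-Bb-Db.
With the 42 figure the chord is in third inversion; from the bass Db upward in close position it reads Db-Eb-G-Bb.

Db Eb G Bb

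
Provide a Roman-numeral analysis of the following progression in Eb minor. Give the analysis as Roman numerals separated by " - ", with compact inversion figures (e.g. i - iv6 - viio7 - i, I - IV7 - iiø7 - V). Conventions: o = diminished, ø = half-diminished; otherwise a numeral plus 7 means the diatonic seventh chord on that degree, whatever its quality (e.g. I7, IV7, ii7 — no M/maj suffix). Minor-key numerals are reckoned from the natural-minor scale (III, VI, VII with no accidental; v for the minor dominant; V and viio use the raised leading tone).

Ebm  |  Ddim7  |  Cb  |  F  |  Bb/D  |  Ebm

Ebm: root Eb is the tonic; minor triad there is i.
Ddim7: fully diminished seventh chord on D = scale degree 7 → viio7.
Cb: major triad on Cb = scale degree 6 → VI.
F: a major triad on F, the applied dominant of V → V/V.
Bb/D: major triad on Bb = scale degree 5 → V6.
Ebm: minor triad on Eb = scale degree 1 → i.

i - viio7 - VI - V/V - V6 - i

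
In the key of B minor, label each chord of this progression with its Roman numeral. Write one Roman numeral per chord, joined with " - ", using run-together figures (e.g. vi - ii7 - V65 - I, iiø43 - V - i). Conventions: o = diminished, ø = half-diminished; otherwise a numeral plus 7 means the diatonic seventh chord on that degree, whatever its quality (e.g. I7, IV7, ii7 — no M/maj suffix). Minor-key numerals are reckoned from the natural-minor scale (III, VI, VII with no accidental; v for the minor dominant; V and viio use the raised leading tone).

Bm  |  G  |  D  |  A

Bm: minor triad on B = scale degree 1 → i.
G: major triad on G = scale degree 6 → VI.
D: major triad on D = scale degree 3 → III.
A has root A, degree 7 in B minor, so VII.

i - VI - III - VII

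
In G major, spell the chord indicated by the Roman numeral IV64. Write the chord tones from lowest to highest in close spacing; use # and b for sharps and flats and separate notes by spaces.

G C E

In G major, scale degree 4 is C, and the diatonic chord built there is a major triad.
Stacking thirds from C gives C-E-G.
The figured bass 64 indicates second inversion, placing the fifth (G) in the bass: G-C-E.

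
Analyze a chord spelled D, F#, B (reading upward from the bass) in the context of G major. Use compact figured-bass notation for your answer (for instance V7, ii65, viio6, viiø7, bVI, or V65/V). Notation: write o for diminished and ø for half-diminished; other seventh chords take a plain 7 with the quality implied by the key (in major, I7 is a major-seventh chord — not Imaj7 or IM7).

The pitches B-D-F# form a minor triad rooted on B.
B is scale degree 3 in G major, and a minor triad on that degree is written iii.
With D in the bass the chord is in first inversion, so the figured bass is 6.

iii6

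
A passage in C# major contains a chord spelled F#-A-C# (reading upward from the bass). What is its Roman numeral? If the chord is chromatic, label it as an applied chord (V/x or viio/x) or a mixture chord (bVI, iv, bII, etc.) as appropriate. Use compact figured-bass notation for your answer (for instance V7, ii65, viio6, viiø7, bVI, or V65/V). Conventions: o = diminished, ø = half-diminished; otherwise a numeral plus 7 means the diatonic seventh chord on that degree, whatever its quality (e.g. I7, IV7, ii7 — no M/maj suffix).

iv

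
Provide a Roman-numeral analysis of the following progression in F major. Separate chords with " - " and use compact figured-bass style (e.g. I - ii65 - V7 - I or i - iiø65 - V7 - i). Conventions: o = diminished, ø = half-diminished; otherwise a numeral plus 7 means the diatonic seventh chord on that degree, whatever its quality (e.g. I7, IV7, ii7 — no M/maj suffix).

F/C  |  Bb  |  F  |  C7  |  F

I64 - IV - I - V7 - I

F/C has root F, degree 1 in F major, so I64.
Bb has root Bb, degree 4 in F major, so IV.
F: major triad on F = scale degree 1 → I.
C7: root C is the dominant; dominant seventh chord there is V7.
F: root F is the tonic; major triad there is I.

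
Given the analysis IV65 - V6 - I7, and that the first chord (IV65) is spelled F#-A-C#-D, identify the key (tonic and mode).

The anchor chord is a major seventh chord on D, labeled IV65.
IV65 on D implies D is the subdominant; that puts the tonic at A, and the uppercase numeral fits major mode.

A major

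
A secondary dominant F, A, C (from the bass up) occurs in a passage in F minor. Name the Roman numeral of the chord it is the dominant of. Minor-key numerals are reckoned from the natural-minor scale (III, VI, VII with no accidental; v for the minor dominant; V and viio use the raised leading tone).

iv

The chord is a major triad on F.
A dominant resolves down a perfect fifth: F → Bb. In F minor, Bb is scale degree 4, i.e. iv.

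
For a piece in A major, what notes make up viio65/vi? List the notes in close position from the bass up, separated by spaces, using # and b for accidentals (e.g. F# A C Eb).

G# B D E#

viio65/vi is a secondary leading-tone chord. The target vi is F# in A major; the applied chord is rooted a semitone below, on E#.
Building a fully diminished seventh chord on E# gives E#-G#-B-D.
The figured bass 65 indicates first inversion, placing the third (G#) in the bass: G#-B-D-E#.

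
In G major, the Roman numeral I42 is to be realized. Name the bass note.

F#

I in G major has root G; the chord is G-B-D-F#.
The figure 42 means third inversion — the seventh is in the bass.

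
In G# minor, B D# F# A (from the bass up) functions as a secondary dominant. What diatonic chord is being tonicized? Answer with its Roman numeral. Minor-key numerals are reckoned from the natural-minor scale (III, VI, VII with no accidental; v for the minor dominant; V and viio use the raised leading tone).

VI

The chord is a dominant seventh chord on B.
A dominant resolves down a perfect fifth: B → E. In G# minor, E is scale degree 6, i.e. VI.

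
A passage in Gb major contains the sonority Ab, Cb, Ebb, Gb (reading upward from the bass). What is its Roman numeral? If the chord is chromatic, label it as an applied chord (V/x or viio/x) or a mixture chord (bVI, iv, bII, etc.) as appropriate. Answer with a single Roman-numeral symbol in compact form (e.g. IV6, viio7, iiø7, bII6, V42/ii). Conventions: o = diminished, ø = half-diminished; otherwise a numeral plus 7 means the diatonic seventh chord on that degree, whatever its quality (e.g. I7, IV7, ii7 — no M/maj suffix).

iiø7

The pitches Ab-Cb-Ebb-Gb form a half-diminished seventh chord rooted on Ab.
Ab is the second degree of Gb major. This is the half-diminished supertonic seventh, borrowed from the parallel minor.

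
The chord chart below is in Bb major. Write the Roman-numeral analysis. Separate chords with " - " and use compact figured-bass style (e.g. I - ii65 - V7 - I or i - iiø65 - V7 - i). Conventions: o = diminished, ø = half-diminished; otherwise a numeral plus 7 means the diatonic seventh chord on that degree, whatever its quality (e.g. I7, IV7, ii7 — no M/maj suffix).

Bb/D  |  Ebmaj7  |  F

I6 - IV7 - V

Bb/D: major triad on Bb = scale degree 1 → I6.
Ebmaj7: root Eb is the subdominant; major seventh chord there is IV7.
F has root F, degree 5 in Bb major, so V.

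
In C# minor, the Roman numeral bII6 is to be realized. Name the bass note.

bII in C# minor has root D; the chord is D-F#-A.
The figure 6 means first inversion — the third is in the bass.

F#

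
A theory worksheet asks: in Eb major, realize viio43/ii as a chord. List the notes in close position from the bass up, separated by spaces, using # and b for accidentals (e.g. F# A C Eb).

The slash marks an applied leading-tone chord: viio of ii. In Eb major, ii is F, so the leading tone to it is E, a half step below.
Building a fully diminished seventh chord on E gives E-G-Bb-Db.
With the 43 figure the chord is in second inversion; from the bass Bb upward in close position it reads Bb-Db-E-G.

Bb Db E G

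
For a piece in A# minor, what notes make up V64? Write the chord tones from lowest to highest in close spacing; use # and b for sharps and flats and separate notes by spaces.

B# E# G##

In A# minor, the dominant is E#. The dominant is major (leading tone raised), so V is a major triad.
That chord is spelled E#-G##-B#.
With the 64 figure the chord is in second inversion; from the bass B# upward in close position it reads B#-E#-G##.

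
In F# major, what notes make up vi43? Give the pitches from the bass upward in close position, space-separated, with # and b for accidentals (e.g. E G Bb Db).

A# C# D# F#

The numeral's case and figure indicate a minor seventh chord. In F# major its root, the sixth degree, is D#.
Stacking thirds from D# gives D#-F#-A#-C#.
The figured bass 43 indicates second inversion, placing the fifth (A#) in the bass: A#-C#-D#-F#.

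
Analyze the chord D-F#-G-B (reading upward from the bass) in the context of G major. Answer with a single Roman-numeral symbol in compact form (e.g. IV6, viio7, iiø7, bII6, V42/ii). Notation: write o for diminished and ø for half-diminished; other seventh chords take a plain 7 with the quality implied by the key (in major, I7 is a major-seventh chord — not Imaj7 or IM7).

I43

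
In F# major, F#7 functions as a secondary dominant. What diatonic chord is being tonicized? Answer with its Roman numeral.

IV

The chord is a dominant seventh chord on F#.
A dominant resolves down a perfect fifth: F# → B. In F# major, B is scale degree 4, i.e. IV.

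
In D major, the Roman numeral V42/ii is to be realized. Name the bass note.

The applied chord V42/ii is rooted on B: B-D#-F#-A.
The figure 42 means third inversion — the seventh is in the bass.

A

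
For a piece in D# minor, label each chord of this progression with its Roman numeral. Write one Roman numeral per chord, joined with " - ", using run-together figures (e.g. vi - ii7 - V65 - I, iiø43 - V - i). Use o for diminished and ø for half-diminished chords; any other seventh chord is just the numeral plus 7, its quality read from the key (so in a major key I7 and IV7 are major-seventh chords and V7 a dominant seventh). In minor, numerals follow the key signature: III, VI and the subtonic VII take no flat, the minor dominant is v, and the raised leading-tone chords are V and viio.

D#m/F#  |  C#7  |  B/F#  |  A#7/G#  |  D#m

D#m/F#: root D# is the tonic; minor triad there is i6.
C#7 has root C#, degree 7 in D# minor, so VII7.
B/F#: major triad on B = scale degree 6 → VI64.
A#7/G# has root A#, degree 5 in D# minor, so V42.
D#m: minor triad on D# = scale degree 1 → i.

i6 - VII7 - VI64 - V42 - i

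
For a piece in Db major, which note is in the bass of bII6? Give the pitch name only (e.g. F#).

bII in Db major has root Ebb; the chord is Ebb-Gb-Bbb.
The figure 6 means first inversion — the third is in the bass.

Gb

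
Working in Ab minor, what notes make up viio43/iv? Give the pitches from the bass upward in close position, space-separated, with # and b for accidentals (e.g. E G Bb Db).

The slash marks an applied leading-tone chord: viio of iv. In Ab minor, iv is Db, so the leading tone to it is C, a half step below.
Building a fully diminished seventh chord on C gives C-Eb-Gb-Bbb.
With the 43 figure the chord is in second inversion; from the bass Gb upward in close position it reads Gb-Bbb-C-Eb.

Gb Bbb C Eb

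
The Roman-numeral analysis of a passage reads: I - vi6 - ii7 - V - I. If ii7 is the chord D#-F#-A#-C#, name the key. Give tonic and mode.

The chord D#m7 is a minor seventh chord rooted on D#; its label is ii7.
ii7 on D# implies D# is the supertonic; that puts the tonic at C#, and the lowercase numeral fits major mode.

C# major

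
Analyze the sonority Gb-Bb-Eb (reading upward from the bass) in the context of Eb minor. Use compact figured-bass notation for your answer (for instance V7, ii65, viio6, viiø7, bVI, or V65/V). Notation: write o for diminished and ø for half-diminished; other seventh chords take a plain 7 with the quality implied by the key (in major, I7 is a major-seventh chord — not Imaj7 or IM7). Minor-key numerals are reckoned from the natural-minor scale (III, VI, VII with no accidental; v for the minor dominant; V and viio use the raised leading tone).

i6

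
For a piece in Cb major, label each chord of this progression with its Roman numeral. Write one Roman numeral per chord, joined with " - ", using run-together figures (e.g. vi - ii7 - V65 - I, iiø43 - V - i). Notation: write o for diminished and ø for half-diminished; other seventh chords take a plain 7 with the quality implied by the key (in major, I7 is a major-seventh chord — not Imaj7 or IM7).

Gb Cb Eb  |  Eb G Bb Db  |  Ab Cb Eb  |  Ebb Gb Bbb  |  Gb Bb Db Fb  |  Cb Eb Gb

I64 - V7/vi - vi - bIII - V7 - I

Gb-Cb-Eb has root Cb, degree 1 in Cb major, so I64.
Eb-G-Bb-Db: chromatic; Eb is V of vi, so V7/vi.
Ab-Cb-Eb: minor triad on Ab = scale degree 6 → vi.
Ebb-Gb-Bbb is non-diatonic — bIII, a mixture chord from Cb minor.
Gb-Bb-Db-Fb has root Gb, degree 5 in Cb major, so V7.
Cb-Eb-Gb has root Cb, degree 1 in Cb major, so I.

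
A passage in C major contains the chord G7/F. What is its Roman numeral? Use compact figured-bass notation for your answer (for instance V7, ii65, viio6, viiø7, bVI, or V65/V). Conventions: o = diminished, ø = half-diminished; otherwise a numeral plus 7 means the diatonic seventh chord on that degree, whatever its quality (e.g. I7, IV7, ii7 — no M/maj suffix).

V42

The pitches G-B-D-F form a dominant seventh chord rooted on G.
G is scale degree 5 in C major, and a dominant seventh chord on that degree is written V7.
With F in the bass the chord is in third inversion, so the figured bass is 42.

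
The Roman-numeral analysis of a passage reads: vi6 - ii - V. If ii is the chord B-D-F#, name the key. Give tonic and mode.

ii is given as B-D-F# — a minor triad with root B.
Counting down one scale step from B places the tonic on A; a minor triad on degree 2 is diatonic only in major.

A major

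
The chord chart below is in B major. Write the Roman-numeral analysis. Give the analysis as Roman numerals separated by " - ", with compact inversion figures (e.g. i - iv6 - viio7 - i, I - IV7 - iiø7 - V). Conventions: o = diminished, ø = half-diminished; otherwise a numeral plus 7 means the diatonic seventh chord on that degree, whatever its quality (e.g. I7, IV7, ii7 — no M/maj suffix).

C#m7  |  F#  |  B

C#m7 has root C#, degree 2 in B major, so ii7.
F#: major triad on F# = scale degree 5 → V.
B: root B is the tonic; major triad there is I.

ii7 - V - I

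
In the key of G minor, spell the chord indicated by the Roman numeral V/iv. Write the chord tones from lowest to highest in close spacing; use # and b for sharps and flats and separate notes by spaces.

G B D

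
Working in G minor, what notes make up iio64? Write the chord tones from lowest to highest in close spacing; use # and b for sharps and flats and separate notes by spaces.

The numeral's case and figure indicate a diminished triad. In G minor its root, scale degree 2, is A.
That chord is spelled A-C-Eb.
With the 64 figure the chord is in second inversion; from the bass Eb upward in close position it reads Eb-A-C.

Eb A C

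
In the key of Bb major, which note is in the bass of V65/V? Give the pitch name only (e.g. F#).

E

The applied chord V65/V is rooted on C: C-E-G-Bb.
The figure 65 means first inversion — the third is in the bass.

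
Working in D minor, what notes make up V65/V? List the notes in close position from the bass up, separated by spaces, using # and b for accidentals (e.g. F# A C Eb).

G# B D E

The slash means an applied dominant: we want the dominant of V. In D minor, V is A major, and its dominant is built on E.
Building a dominant seventh chord on E gives E-G#-B-D.
With the 65 figure the chord is in first inversion; from the bass G# upward in close position it reads G#-B-D-E.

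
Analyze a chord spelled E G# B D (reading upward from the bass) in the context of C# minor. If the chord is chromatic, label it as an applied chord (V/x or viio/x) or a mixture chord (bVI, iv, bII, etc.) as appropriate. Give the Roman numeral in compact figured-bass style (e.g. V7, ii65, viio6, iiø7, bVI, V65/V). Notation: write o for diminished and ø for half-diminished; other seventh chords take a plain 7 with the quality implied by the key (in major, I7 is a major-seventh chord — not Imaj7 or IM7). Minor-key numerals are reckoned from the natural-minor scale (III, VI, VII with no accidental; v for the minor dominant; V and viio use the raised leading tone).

The pitches E-G#-B-D form a dominant seventh chord rooted on E.
E is not a diatonic chord root with this quality in C# minor, but it lies a perfect fifth above A (VI), so the chord functions as an applied dominant of VI.

V7/VI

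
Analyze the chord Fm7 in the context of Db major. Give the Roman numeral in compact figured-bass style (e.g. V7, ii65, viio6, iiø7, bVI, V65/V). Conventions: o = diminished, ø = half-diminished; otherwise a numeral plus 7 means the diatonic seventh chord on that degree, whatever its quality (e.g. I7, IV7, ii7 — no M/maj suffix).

iii7

The pitches F-Ab-C-Eb form a minor seventh chord rooted on F.
F is scale degree 3 in Db major, and a minor seventh chord on that degree is written iii7.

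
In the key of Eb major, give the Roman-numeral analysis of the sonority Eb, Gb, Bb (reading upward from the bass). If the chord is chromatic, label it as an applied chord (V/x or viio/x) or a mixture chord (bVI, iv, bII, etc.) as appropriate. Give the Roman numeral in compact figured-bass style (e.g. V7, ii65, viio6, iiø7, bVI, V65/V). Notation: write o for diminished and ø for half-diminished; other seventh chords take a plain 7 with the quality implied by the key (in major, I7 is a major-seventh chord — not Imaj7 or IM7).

i

The pitches Eb-Gb-Bb form a minor triad rooted on Eb.
Eb is the first degree of Eb major. This is the minor tonic, borrowed from the parallel minor.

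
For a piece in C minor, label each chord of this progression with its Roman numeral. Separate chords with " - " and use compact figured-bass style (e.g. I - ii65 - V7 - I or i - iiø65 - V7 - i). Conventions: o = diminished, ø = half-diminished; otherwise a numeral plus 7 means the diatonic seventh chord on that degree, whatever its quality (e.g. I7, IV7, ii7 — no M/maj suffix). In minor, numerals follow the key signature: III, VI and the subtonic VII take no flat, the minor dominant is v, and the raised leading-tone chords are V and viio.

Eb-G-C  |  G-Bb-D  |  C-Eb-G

Eb-G-C has root C, degree 1 in C minor, so i6.
G-Bb-D has root G, degree 5 in C minor, so v.
C-Eb-G: minor triad on C = scale degree 1 → i.

i6 - v - i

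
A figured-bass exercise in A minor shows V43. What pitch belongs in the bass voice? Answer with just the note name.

V in A minor has root E; the chord is E-G#-B-D.
The figure 43 means second inversion — the fifth is in the bass.

B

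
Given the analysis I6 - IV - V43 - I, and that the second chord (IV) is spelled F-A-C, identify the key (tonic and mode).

IV is given as F-A-C — a major triad with root F.
If F is scale degree 4 and the mode makes that degree carry a major triad, the tonic is C and the mode is major.

C major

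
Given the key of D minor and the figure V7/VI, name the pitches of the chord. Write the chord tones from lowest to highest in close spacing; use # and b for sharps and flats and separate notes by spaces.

The slash means an applied dominant: we want the dominant of VI. In D minor, VI is Bb major, and its dominant is built on F.
Building a dominant seventh chord on F gives F-A-C-Eb.

F A C Eb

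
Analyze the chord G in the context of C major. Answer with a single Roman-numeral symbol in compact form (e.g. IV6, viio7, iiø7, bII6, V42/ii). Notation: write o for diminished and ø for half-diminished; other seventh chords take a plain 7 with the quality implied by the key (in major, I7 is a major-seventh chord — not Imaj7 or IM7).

Stacked in thirds the chord is G-B-D: a major triad on G.
G is scale degree 5 in C major, and a major triad on that degree is written V.

V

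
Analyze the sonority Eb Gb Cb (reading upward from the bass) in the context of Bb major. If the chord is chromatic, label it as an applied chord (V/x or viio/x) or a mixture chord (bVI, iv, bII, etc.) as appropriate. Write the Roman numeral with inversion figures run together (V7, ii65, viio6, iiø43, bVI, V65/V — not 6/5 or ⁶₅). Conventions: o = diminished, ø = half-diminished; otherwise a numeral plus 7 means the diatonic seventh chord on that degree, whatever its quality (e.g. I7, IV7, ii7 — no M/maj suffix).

bII6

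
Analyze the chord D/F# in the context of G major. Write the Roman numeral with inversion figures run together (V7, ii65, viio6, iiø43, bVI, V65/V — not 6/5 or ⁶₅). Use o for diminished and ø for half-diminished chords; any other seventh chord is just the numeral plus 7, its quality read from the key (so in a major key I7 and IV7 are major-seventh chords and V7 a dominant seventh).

Stacked in thirds the chord is D-F#-A: a major triad on D.
D is scale degree 5 in G major, and a major triad on that degree is written V.
With F# in the bass the chord is in first inversion, so the figured bass is 6.

V6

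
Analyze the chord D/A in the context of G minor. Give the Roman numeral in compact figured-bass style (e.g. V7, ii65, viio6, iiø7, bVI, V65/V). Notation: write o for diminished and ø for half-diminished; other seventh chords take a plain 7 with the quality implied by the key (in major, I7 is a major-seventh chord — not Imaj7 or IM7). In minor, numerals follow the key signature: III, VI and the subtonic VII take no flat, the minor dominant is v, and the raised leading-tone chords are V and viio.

V64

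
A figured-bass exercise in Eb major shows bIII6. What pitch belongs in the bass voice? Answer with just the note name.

Bb

bIII in Eb major has root Gb; the chord is Gb-Bb-Db.
The figure 6 means first inversion — the third is in the bass.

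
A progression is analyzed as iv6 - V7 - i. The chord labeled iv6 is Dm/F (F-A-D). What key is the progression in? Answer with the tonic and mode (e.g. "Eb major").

A minor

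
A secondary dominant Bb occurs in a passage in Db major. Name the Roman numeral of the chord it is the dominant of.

The chord is a major triad on Bb.
A dominant resolves down a perfect fifth: Bb → Eb. In Db major, Eb is scale degree 2, i.e. ii.

ii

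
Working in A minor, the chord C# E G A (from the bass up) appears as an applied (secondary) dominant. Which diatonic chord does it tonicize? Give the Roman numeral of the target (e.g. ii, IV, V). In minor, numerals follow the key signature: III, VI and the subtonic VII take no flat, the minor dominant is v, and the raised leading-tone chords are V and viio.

The chord is a dominant seventh chord on A.
A dominant resolves down a perfect fifth: A → D. In A minor, D is scale degree 4, i.e. iv.

iv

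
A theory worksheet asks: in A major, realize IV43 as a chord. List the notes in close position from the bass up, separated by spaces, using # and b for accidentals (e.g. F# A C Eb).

A C# D F#

The numeral's case and figure indicate a major seventh chord. In A major its root, scale degree 4, is D.
That chord is spelled D-F#-A-C#.
The figured bass 43 indicates second inversion, placing the fifth (A) in the bass: A-C#-D-F#.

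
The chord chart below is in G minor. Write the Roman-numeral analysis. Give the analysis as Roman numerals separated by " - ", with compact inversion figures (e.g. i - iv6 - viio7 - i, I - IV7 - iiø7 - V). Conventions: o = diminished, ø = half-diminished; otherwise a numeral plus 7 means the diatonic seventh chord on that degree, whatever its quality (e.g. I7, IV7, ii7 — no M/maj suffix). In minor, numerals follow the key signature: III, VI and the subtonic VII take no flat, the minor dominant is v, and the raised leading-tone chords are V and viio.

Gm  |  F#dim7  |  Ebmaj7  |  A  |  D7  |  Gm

Gm: root G is the tonic; minor triad there is i.
F#dim7 has root F#, degree 7 in G minor, so viio7.
Ebmaj7: major seventh chord on Eb = scale degree 6 → VI7.
A is the secondary dominant of V (major triad on A): V/V.
D7: root D is the dominant; dominant seventh chord there is V7.
Gm: root G is the tonic; minor triad there is i.

i - viio7 - VI7 - V/V - V7 - i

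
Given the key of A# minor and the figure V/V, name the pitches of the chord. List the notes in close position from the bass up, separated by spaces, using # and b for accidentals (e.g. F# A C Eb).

B# D## F##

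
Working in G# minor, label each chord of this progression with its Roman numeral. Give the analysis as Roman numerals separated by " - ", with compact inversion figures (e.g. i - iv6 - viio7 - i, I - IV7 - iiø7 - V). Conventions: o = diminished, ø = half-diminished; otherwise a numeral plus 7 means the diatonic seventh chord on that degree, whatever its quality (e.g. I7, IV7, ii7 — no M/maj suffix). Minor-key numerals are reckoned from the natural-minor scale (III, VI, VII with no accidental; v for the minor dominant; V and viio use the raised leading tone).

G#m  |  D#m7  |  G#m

i - v7 - i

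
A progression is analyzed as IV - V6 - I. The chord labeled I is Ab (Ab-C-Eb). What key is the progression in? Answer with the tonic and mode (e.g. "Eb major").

Ab major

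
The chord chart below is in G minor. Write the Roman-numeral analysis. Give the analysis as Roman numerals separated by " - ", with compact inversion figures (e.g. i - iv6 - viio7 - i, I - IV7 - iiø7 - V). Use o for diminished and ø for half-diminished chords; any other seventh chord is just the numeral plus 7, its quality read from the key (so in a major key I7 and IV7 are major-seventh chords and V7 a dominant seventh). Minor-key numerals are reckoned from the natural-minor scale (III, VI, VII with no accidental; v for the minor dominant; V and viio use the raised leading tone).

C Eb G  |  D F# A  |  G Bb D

iv - V - i

C-Eb-G: root C is the subdominant; minor triad there is iv.
D-F#-A has root D, degree 5 in G minor, so V.
G-Bb-D: minor triad on G = scale degree 1 → i.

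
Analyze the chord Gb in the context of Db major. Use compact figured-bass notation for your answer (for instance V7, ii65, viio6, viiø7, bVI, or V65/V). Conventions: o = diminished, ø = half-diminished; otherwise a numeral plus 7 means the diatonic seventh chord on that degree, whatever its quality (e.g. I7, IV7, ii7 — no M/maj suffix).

IV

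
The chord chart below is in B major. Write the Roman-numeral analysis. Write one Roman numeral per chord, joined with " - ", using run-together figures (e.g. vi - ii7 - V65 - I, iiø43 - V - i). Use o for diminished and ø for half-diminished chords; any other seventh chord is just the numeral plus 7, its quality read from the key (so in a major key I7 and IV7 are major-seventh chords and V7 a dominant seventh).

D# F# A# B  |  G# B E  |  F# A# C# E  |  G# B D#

I65 - IV6 - V7 - vi

D#-F#-A#-B: major seventh chord on B = scale degree 1 → I65.
G#-B-E: root E is the subdominant; major triad there is IV6.
F#-A#-C#-E: root F# is the dominant; dominant seventh chord there is V7.
G#-B-D# has root G#, degree 6 in B major, so vi.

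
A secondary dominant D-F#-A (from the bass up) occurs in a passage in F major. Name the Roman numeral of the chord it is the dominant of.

ii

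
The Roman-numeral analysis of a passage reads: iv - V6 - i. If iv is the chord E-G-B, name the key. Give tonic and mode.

The anchor chord is a minor triad on E, labeled iv.
iv on E implies E is the subdominant; that puts the tonic at B, and the lowercase numeral fits minor mode.

B minor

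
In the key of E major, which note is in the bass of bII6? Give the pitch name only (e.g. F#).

A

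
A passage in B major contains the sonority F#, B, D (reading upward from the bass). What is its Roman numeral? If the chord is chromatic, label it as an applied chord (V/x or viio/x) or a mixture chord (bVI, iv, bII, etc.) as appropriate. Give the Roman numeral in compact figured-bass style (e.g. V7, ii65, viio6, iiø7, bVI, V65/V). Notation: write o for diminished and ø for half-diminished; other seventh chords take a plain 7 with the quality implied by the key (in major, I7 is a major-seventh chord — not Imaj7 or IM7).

The pitches B-D-F# form a minor triad rooted on B.
B is the first degree of B major. This is the minor tonic, borrowed from the parallel minor.
With F# in the bass the chord is in second inversion, so the figured bass is 64.

i64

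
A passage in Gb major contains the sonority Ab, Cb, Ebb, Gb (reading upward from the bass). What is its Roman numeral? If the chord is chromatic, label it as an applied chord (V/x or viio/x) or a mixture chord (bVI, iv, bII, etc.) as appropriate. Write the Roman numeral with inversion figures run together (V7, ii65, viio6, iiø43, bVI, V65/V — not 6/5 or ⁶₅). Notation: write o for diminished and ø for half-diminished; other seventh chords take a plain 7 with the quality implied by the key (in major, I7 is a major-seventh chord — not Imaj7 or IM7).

Stacked in thirds the chord is Ab-Cb-Ebb-Gb: a half-diminished seventh chord on Ab.
Ab is the second degree of Gb major. This is the half-diminished supertonic seventh, borrowed from the parallel minor.

iiø7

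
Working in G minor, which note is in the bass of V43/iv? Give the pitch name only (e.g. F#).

The applied chord V43/iv is rooted on G: G-B-D-F.
The figure 43 means second inversion — the fifth is in the bass.

D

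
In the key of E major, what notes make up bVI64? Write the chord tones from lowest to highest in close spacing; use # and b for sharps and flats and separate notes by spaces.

G C E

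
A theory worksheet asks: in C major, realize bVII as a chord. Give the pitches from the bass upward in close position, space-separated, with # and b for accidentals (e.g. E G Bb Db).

bVII is a major triad on the lowered seventh degree (the subtonic), borrowed from the parallel minor. In C major that root is Bb.
So the chord is Bb-D-F, a major triad.

Bb D F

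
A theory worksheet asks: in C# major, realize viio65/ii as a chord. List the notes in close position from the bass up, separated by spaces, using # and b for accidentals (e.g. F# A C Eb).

The slash marks an applied leading-tone chord: viio of ii. In C# major, ii is D#, so the leading tone to it is C##, a half step below.
Building a fully diminished seventh chord on C## gives C##-E#-G#-B.
With the 65 figure the chord is in first inversion; from the bass E# upward in close position it reads E#-G#-B-C##.

E# G# B C##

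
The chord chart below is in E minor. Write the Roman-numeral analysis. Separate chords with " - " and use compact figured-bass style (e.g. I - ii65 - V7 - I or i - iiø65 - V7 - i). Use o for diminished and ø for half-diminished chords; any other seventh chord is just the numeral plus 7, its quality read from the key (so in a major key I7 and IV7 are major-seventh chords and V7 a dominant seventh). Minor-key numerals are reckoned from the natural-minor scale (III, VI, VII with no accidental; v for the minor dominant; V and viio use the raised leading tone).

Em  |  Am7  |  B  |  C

Em has root E, degree 1 in E minor, so i.
Am7: root A is the subdominant; minor seventh chord there is iv7.
B has root B, degree 5 in E minor, so V.
C: root C is the submediant; major triad there is VI.

i - iv7 - V - VI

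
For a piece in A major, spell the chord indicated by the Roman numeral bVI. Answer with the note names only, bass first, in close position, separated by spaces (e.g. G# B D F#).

F A C

bVI is a major triad on the lowered sixth degree, borrowed from the parallel minor. In A major that root is F.
So the chord is F-A-C, a major triad.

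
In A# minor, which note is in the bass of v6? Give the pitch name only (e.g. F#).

G#

v in A# minor has root E#; the chord is E#-G#-B#.
The figure 6 means first inversion — the third is in the bass.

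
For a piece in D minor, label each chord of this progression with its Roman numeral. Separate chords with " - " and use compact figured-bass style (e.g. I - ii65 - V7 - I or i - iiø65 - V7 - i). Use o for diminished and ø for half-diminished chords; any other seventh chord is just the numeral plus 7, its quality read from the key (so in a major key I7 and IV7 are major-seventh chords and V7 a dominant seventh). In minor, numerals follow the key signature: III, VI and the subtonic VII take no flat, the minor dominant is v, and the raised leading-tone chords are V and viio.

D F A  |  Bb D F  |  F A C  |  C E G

D-F-A has root D, degree 1 in D minor, so i.
Bb-D-F: root Bb is the submediant; major triad there is VI.
F-A-C: root F is the mediant; major triad there is III.
C-E-G: major triad on C = scale degree 7 → VII.

i - VI - III - VII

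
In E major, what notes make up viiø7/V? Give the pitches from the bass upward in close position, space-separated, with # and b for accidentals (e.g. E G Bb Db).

A# C# E G#

viiø7/V is a secondary leading-tone chord. The target V is B in E major; the applied chord is rooted a semitone below, on A#.
Building a half-diminished seventh chord on A# gives A#-C#-E-G#.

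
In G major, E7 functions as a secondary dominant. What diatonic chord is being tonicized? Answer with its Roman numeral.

The chord is a dominant seventh chord on E.
A dominant resolves down a perfect fifth: E → A. In G major, A is scale degree 2, i.e. ii.

ii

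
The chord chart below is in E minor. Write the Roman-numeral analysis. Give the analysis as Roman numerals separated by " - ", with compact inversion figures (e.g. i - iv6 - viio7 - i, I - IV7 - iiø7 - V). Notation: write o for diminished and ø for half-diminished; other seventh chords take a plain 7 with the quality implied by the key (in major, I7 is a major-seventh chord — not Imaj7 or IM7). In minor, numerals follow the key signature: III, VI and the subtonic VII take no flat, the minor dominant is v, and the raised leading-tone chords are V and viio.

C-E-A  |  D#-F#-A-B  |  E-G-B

iv6 - V65 - i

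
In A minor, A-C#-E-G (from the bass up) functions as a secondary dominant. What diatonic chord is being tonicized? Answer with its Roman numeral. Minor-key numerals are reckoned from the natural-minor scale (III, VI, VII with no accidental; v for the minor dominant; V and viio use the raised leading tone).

iv

The chord is a dominant seventh chord on A.
A dominant resolves down a perfect fifth: A → D. In A minor, D is scale degree 4, i.e. iv.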